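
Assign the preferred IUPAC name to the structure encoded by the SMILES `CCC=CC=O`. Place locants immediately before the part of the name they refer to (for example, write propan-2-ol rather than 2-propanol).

The longest carbon chain that includes the –CHO group and the multiple bond has 5 carbons, so the parent hydride is pentane.
The principal characteristic group is an aldehyde (terminal –CHO), named with the suffix -al.
A C=C double bond in the chain gives the infix -ene-.
Number the chain so that the aldehyde carbon is C-1 by definition.
With this numbering: the double bond between C-2 and C-3.
Putting it together: pent-2-enal.

pent-2-enal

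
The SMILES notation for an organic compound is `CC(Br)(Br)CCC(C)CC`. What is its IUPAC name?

2,2-dibromo-5-methylheptane

The longest carbon chain is 7 atoms: the parent is heptane.
Choose the numbering such that the substituent locant set {2,2,5} is lower than {3,6,6} at the first point of difference.
That gives two bromo groups at C-2; a methyl group at C-5.
Substituent prefixes are cited in alphabetical order (multiplying prefixes like di-/tri- are ignored for ordering).
Putting it together: 2,2-dibromo-5-methylheptane.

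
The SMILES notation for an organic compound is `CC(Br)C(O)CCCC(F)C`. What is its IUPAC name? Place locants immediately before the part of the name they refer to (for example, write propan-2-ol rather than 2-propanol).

Counting along the main chain through the –OH group gives 8 carbons: the parent is octane.
The highest-priority functional group is an alcohol (–OH), so the name ends in -ol.
Number the chain so that numbering from this end puts the hydroxyl group at C-3 rather than C-6.
With this numbering: the hydroxyl at C-3; a bromo group at C-2; a fluoro group at C-7.
Substituent prefixes are cited in alphabetical order (multiplying prefixes like di-/tri- are ignored for ordering).
Putting it together: 2-bromo-7-fluorooctan-3-ol.

2-bromo-7-fluorooctan-3-ol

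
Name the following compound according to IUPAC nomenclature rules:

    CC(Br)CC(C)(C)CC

2-bromo-4,4-dimethylhexane

The parent chain contains 6 carbons (hexane).
Number the chain so that the substituent locant set {2,4,4} is lower than {3,3,5} at the first point of difference.
This places a bromo group at C-2; two methyl groups at C-4.
Substituent prefixes are cited in alphabetical order (multiplying prefixes like di-/tri- are ignored for ordering).
Putting it together: 2-bromo-4,4-dimethylhexane.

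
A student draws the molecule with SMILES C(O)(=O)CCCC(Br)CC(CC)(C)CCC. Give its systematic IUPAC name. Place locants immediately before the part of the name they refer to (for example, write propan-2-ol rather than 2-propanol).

Counting along the main chain through the –COOH group gives 10 carbons: the parent is decane.
The principal characteristic group is a carboxylic acid (terminal –COOH), named with the suffix -oic acid.
Number the chain so that the carboxylic acid carbon is C-1 by definition.
That gives a bromo group at C-5; an ethyl group at C-7; a methyl group at C-7.
Prefixes are listed alphabetically: bromo, ethyl, methyl.
Assembling the pieces gives 5-bromo-7-ethyl-7-methyldecanoic acid.

5-bromo-7-ethyl-7-methyldecanoic acid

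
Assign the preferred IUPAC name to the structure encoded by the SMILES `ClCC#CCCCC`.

The longest chain bearing the multiple bond is 7 carbons long (heptane).
There is one C≡C triple bond, indicated by the ending -yne.
The numbering direction is chosen so that numbering from this end puts the triple bond at C-2 rather than C-5.
With this numbering: the triple bond between C-2 and C-3; a chloro group at C-1.
Assembling the pieces gives 1-chlorohept-2-yne.

1-chlorohept-2-yne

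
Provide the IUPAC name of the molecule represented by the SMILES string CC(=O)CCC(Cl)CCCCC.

5-chlorodecan-2-one

The longest carbon chain that includes the carbonyl has 10 carbons, so the parent hydride is decane.
A ketone (C=O on an internal carbon) is the principal characteristic group, giving the suffix -one.
Choose the numbering such that numbering from this end puts the carbonyl group at C-2 rather than C-9.
With this numbering: the carbonyl at C-2; a chloro group at C-5.
Assembling the pieces gives 5-chlorodecan-2-one.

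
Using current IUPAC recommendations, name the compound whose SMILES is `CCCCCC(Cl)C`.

The longest carbon chain is 7 atoms: the parent is heptane.
Number the chain so that the substituent locant set {2} is lower than {6} at the first point of difference.
That gives a chloro group at C-2.
Putting it together: 2-chloroheptane.

2-chloroheptane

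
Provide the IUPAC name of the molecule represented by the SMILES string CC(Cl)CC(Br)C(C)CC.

4-bromo-2-chloro-5-methylheptane

The longest carbon chain is 7 atoms: the parent is heptane.
Choose the numbering such that the substituent locant set {2,4,5} is lower than {3,4,6} at the first point of difference.
With this numbering: a bromo group at C-4; a chloro group at C-2; a methyl group at C-5.
Substituent prefixes are cited in alphabetical order (multiplying prefixes like di-/tri- are ignored for ordering).
The name is 4-bromo-2-chloro-5-methylheptane.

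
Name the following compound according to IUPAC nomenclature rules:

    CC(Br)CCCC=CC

Counting along the main chain through the multiple bond gives 8 carbons: the parent is octane.
The chain contains a C=C double bond, so the unsaturation ending is -ene.
Number the chain so that numbering from this end puts the double bond at C-2 rather than C-6.
With this numbering: the double bond between C-2 and C-3; a bromo group at C-7.
Assembling the pieces gives 7-bromooct-2-ene.

7-bromooct-2-ene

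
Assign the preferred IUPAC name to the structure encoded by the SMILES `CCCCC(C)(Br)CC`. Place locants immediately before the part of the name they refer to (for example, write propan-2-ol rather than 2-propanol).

3-bromo-3-methylheptane

The longest continuous carbon chain has 7 atoms, so the parent hydride is heptane.
Number the chain so that the substituent locant set {3,3} is lower than {5,5} at the first point of difference.
With this numbering: a bromo group at C-3; a methyl group at C-3.
Substituent prefixes are cited in alphabetical order (multiplying prefixes like di-/tri- are ignored for ordering).
The name is 3-bromo-3-methylheptane.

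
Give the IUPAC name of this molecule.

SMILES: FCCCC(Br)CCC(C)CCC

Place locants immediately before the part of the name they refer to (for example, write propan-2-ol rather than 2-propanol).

4-bromo-1-fluoro-7-methyldecane

The longest continuous carbon chain has 10 atoms, so the parent hydride is decane.
The numbering direction is chosen so that the substituent locant set {1,4,7} is lower than {4,7,10} at the first point of difference.
This places a bromo group at C-4; a fluoro group at C-1; a methyl group at C-7.
Prefixes are listed alphabetically: bromo, fluoro, methyl.
The name is 4-bromo-1-fluoro-7-methyldecane.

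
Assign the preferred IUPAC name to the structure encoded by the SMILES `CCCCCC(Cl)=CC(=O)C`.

The longest chain bearing the carbonyl and the multiple bond is 9 carbons long (nonane).
The highest-priority functional group is a ketone (C=O on an internal carbon), so the name ends in -one.
A C=C double bond in the chain gives the infix -ene-.
Number the chain so that numbering from this end puts the carbonyl group at C-2 rather than C-8.
That gives the carbonyl at C-2; the double bond between C-3 and C-4; a chloro group at C-4.
Assembling the pieces gives 4-chloronon-3-en-2-one.

4-chloronon-3-en-2-one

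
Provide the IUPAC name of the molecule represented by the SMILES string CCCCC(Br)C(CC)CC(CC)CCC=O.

7-bromo-4,6-diethylundecanal

Counting along the main chain through the –CHO group gives 11 carbons: the parent is undecane.
The highest-priority functional group is an aldehyde (terminal –CHO), so the name ends in -al.
The numbering direction is chosen so that the aldehyde carbon is C-1 by definition.
With this numbering: a bromo group at C-7; ethyl groups at C-4 and C-6.
Prefixes are listed alphabetically: bromo, ethyl.
Assembling the pieces gives 7-bromo-4,6-diethylundecanal.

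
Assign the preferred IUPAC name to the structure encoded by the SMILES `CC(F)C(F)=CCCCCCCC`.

2,3-difluoroundec-3-ene

The longest carbon chain that includes the multiple bond has 11 carbons, so the parent hydride is undecane.
A C=C double bond in the chain gives the infix -ene-.
Number the chain so that numbering from this end puts the double bond at C-3 rather than C-8.
This places the double bond between C-3 and C-4; fluoro groups at C-2 and C-3.
Putting it together: 2,3-difluoroundec-3-ene.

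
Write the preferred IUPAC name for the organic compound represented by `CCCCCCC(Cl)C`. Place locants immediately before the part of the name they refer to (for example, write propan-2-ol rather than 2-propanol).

The parent chain contains 8 carbons (octane).
Number the chain so that the substituent locant set {2} is lower than {7} at the first point of difference.
That gives a chloro group at C-2.
The name is 2-chlorooctane.

2-chlorooctane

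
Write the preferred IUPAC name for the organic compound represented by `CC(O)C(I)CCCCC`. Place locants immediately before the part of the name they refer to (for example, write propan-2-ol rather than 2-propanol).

3-iodooctan-2-ol

The longest carbon chain that includes the –OH group has 8 carbons, so the parent hydride is octane.
An alcohol (–OH) is the principal characteristic group, giving the suffix -ol.
Number the chain so that numbering from this end puts the hydroxyl group at C-2 rather than C-7.
This places the hydroxyl at C-2; an iodo group at C-3.
Putting it together: 3-iodooctan-2-ol.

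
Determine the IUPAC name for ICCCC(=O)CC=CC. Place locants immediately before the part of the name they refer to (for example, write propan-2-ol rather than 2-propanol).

1-iodooct-6-en-4-one

The longest carbon chain that includes the carbonyl and the multiple bond has 8 carbons, so the parent hydride is octane.
The principal characteristic group is a ketone (C=O on an internal carbon), named with the suffix -one.
The chain contains a C=C double bond, so the unsaturation ending is -ene.
Number the chain so that numbering from this end puts the carbonyl group at C-4 rather than C-5.
With this numbering: the carbonyl at C-4; the double bond between C-6 and C-7; an iodo group at C-1.
Putting it together: 1-iodooct-6-en-4-one.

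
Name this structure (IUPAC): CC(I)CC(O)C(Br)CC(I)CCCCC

The longest chain bearing the –OH group is 12 carbons long (dodecane).
An alcohol (–OH) is the principal characteristic group, giving the suffix -ol.
Choose the numbering such that numbering from this end puts the hydroxyl group at C-4 rather than C-9.
That gives the hydroxyl at C-4; a bromo group at C-5; iodo groups at C-2 and C-7.
Prefixes are listed alphabetically: bromo, iodo.
The name is 5-bromo-2,7-diiodododecan-4-ol.

5-bromo-2,7-diiodododecan-4-ol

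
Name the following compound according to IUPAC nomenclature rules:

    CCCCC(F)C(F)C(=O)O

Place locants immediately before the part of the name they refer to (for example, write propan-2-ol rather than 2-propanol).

2,3-difluoroheptanoic acid

The longest carbon chain that includes the –COOH group has 7 carbons, so the parent hydride is heptane.
A carboxylic acid (terminal –COOH) is the principal characteristic group, giving the suffix -oic acid.
Number the chain so that the carboxylic acid carbon is C-1 by definition.
With this numbering: fluoro groups at C-2 and C-3.
Assembling the pieces gives 2,3-difluoroheptanoic acid.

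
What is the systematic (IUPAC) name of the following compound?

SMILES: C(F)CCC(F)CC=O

The longest carbon chain that includes the –CHO group has 6 carbons, so the parent hydride is hexane.
An aldehyde (terminal –CHO) is the principal characteristic group, giving the suffix -al.
Number the chain so that the aldehyde carbon is C-1 by definition.
That gives fluoro groups at C-3 and C-6.
Assembling the pieces gives 3,6-difluorohexanal.

3,6-difluorohexanal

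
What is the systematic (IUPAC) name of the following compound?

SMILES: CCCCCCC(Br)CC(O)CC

5-bromoundecan-3-ol

The longest carbon chain that includes the –OH group has 11 carbons, so the parent hydride is undecane.
The highest-priority functional group is an alcohol (–OH), so the name ends in -ol.
The numbering direction is chosen so that numbering from this end puts the hydroxyl group at C-3 rather than C-9.
That gives the hydroxyl at C-3; a bromo group at C-5.
Assembling the pieces gives 5-bromoundecan-3-ol.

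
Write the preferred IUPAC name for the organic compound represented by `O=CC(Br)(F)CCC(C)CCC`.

2-bromo-2-fluoro-5-methyloctanal

Counting along the main chain through the –CHO group gives 8 carbons: the parent is octane.
An aldehyde (terminal –CHO) is the principal characteristic group, giving the suffix -al.
Choose the numbering such that the aldehyde carbon is C-1 by definition.
This places a bromo group at C-2; a fluoro group at C-2; a methyl group at C-5.
The substituents are ordered alphabetically, ignoring any di-/tri- multipliers.
Putting it together: 2-bromo-2-fluoro-5-methyloctanal.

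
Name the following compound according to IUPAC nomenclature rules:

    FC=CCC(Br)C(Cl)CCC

The longest chain bearing the multiple bond is 8 carbons long (octane).
There is one C=C double bond, indicated by the ending -ene.
The numbering direction is chosen so that numbering from this end puts the double bond at C-1 rather than C-7.
With this numbering: the double bond between C-1 and C-2; a bromo group at C-4; a chloro group at C-5; a fluoro group at C-1.
The substituents are ordered alphabetically, ignoring any di-/tri- multipliers.
Putting it together: 4-bromo-5-chloro-1-fluorooct-1-ene.

4-bromo-5-chloro-1-fluorooct-1-ene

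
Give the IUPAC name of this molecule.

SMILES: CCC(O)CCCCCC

The longest carbon chain that includes the –OH group has 9 carbons, so the parent hydride is nonane.
The highest-priority functional group is an alcohol (–OH), so the name ends in -ol.
Choose the numbering such that numbering from this end puts the hydroxyl group at C-3 rather than C-7.
This places the hydroxyl at C-3.
Assembling the pieces gives nonan-3-ol.

nonan-3-ol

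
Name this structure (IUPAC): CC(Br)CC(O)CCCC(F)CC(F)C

The longest carbon chain that includes the –OH group has 11 carbons, so the parent hydride is undecane.
An alcohol (–OH) is the principal characteristic group, giving the suffix -ol.
Number the chain so that numbering from this end puts the hydroxyl group at C-4 rather than C-8.
This places the hydroxyl at C-4; a bromo group at C-2; fluoro groups at C-8 and C-10.
Prefixes are listed alphabetically: bromo, fluoro.
Putting it together: 2-bromo-8,10-difluoroundecan-4-ol.

2-bromo-8,10-difluoroundecan-4-ol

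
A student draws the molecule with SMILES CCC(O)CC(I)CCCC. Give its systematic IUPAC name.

Counting along the main chain through the –OH group gives 9 carbons: the parent is nonane.
An alcohol (–OH) is the principal characteristic group, giving the suffix -ol.
The numbering direction is chosen so that numbering from this end puts the hydroxyl group at C-3 rather than C-7.
That gives the hydroxyl at C-3; an iodo group at C-5.
The name is 5-iodononan-3-ol.

5-iodononan-3-ol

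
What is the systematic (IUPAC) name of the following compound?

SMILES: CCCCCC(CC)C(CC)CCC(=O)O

Counting along the main chain through the –COOH group gives 10 carbons: the parent is decane.
A carboxylic acid (terminal –COOH) is the principal characteristic group, giving the suffix -oic acid.
The numbering direction is chosen so that the carboxylic acid carbon is C-1 by definition.
With this numbering: ethyl groups at C-4 and C-5.
Putting it together: 4,5-diethyldecanoic acid.

4,5-diethyldecanoic acid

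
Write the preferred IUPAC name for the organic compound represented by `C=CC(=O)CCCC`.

Counting along the main chain through the carbonyl and the multiple bond gives 7 carbons: the parent is heptane.
The principal characteristic group is a ketone (C=O on an internal carbon), named with the suffix -one.
There is one C=C double bond, indicated by the ending -ene.
Number the chain so that numbering from this end puts the carbonyl group at C-3 rather than C-5.
That gives the carbonyl at C-3; the double bond between C-1 and C-2.
Assembling the pieces gives hept-1-en-3-one.

hept-1-en-3-one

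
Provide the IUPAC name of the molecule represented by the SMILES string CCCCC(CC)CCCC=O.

The longest chain bearing the –CHO group is 9 carbons long (nonane).
An aldehyde (terminal –CHO) is the principal characteristic group, giving the suffix -al.
Choose the numbering such that the aldehyde carbon is C-1 by definition.
This places an ethyl group at C-5.
The name is 5-ethylnonanal.

5-ethylnonanal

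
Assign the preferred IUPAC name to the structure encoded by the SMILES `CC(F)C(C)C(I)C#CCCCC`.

2-fluoro-4-iodo-3-methyldec-5-yne

The longest chain bearing the multiple bond is 10 carbons long (decane).
There is one C≡C triple bond, indicated by the ending -yne.
Choose the numbering such that the substituent locant set {2,3,4} is lower than {7,8,9} at the first point of difference.
With this numbering: the triple bond between C-5 and C-6; a fluoro group at C-2; an iodo group at C-4; a methyl group at C-3.
Substituent prefixes are cited in alphabetical order (multiplying prefixes like di-/tri- are ignored for ordering).
Putting it together: 2-fluoro-4-iodo-3-methyldec-5-yne.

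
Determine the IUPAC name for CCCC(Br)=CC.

Counting along the main chain through the multiple bond gives 6 carbons: the parent is hexane.
The chain contains a C=C double bond, so the unsaturation ending is -ene.
Number the chain so that numbering from this end puts the double bond at C-2 rather than C-4.
With this numbering: the double bond between C-2 and C-3; a bromo group at C-3.
Assembling the pieces gives 3-bromohex-2-ene.

3-bromohex-2-ene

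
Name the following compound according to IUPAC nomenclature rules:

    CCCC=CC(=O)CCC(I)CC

The longest carbon chain that includes the carbonyl and the multiple bond has 11 carbons, so the parent hydride is undecane.
The principal characteristic group is a ketone (C=O on an internal carbon), named with the suffix -one.
A C=C double bond in the chain gives the infix -ene-.
The numbering direction is chosen so that numbering from this end puts the double bond at C-4 rather than C-7.
That gives the carbonyl at C-6; the double bond between C-4 and C-5; an iodo group at C-9.
Putting it together: 9-iodoundec-4-en-6-one.

9-iodoundec-4-en-6-one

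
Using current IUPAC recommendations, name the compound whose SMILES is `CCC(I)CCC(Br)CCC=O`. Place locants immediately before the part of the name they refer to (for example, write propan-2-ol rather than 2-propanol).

Counting along the main chain through the –CHO group gives 9 carbons: the parent is nonane.
The principal characteristic group is an aldehyde (terminal –CHO), named with the suffix -al.
Choose the numbering such that the aldehyde carbon is C-1 by definition.
That gives a bromo group at C-4; an iodo group at C-7.
The substituents are ordered alphabetically, ignoring any di-/tri- multipliers.
Putting it together: 4-bromo-7-iodononanal.

4-bromo-7-iodononanal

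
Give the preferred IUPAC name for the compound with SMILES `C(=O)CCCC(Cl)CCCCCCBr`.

11-bromo-5-chloroundecanal

Counting along the main chain through the –CHO group gives 11 carbons: the parent is undecane.
The principal characteristic group is an aldehyde (terminal –CHO), named with the suffix -al.
Number the chain so that the aldehyde carbon is C-1 by definition.
With this numbering: a bromo group at C-11; a chloro group at C-5.
The substituents are ordered alphabetically, ignoring any di-/tri- multipliers.
Putting it together: 11-bromo-5-chloroundecanal.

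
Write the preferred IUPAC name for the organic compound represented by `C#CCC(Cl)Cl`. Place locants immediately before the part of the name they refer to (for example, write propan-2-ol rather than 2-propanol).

4,4-dichlorobut-1-yne

The longest chain bearing the multiple bond is 4 carbons long (butane).
There is one C≡C triple bond, indicated by the ending -yne.
The numbering direction is chosen so that numbering from this end puts the triple bond at C-1 rather than C-3.
That gives the triple bond between C-1 and C-2; two chloro groups at C-4.
Assembling the pieces gives 4,4-dichlorobut-1-yne.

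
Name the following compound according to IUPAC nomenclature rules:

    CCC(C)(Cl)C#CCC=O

Counting along the main chain through the –CHO group and the multiple bond gives 7 carbons: the parent is heptane.
An aldehyde (terminal –CHO) is the principal characteristic group, giving the suffix -al.
The chain contains a C≡C triple bond, so the unsaturation ending is -yne.
Number the chain so that the aldehyde carbon is C-1 by definition.
That gives the triple bond between C-3 and C-4; a chloro group at C-5; a methyl group at C-5.
The substituents are ordered alphabetically, ignoring any di-/tri- multipliers.
The name is 5-chloro-5-methylhept-3-ynal.

5-chloro-5-methylhept-3-ynal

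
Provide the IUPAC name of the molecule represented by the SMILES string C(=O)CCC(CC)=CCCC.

4-ethyloct-4-enal

Counting along the main chain through the –CHO group and the multiple bond gives 8 carbons: the parent is octane.
The highest-priority functional group is an aldehyde (terminal –CHO), so the name ends in -al.
There is one C=C double bond, indicated by the ending -ene.
Number the chain so that the aldehyde carbon is C-1 by definition.
With this numbering: the double bond between C-4 and C-5; an ethyl group at C-4.
Putting it together: 4-ethyloct-4-enal.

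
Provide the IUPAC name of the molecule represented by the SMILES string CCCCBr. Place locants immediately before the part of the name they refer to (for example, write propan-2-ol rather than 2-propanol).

The longest carbon chain is 4 atoms: the parent is butane.
Number the chain so that the substituent locant set {1} is lower than {4} at the first point of difference.
With this numbering: a bromo group at C-1.
Assembling the pieces gives 1-bromobutane.

1-bromobutane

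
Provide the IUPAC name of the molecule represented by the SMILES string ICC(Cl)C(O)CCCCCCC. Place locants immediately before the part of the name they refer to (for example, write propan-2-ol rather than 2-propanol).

The longest chain bearing the –OH group is 10 carbons long (decane).
The highest-priority functional group is an alcohol (–OH), so the name ends in -ol.
Choose the numbering such that numbering from this end puts the hydroxyl group at C-3 rather than C-8.
That gives the hydroxyl at C-3; a chloro group at C-2; an iodo group at C-1.
Prefixes are listed alphabetically: chloro, iodo.
The name is 2-chloro-1-iododecan-3-ol.

2-chloro-1-iododecan-3-ol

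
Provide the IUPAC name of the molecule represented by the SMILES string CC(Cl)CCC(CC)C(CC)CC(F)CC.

The longest carbon chain is 10 atoms: the parent is decane.
The numbering direction is chosen so that the substituent locant set {2,5,6,8} is lower than {3,5,6,9} at the first point of difference.
This places a chloro group at C-2; ethyl groups at C-5 and C-6; a fluoro group at C-8.
The substituents are ordered alphabetically, ignoring any di-/tri- multipliers.
Assembling the pieces gives 2-chloro-5,6-diethyl-8-fluorodecane.

2-chloro-5,6-diethyl-8-fluorodecane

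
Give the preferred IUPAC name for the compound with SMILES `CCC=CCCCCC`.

Counting along the main chain through the multiple bond gives 9 carbons: the parent is nonane.
There is one C=C double bond, indicated by the ending -ene.
Number the chain so that numbering from this end puts the double bond at C-3 rather than C-6.
This places the double bond between C-3 and C-4.
The name is non-3-ene.

non-3-ene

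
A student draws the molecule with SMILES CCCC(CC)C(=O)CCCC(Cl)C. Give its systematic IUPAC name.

The longest chain bearing the carbonyl is 10 carbons long (decane).
The principal characteristic group is a ketone (C=O on an internal carbon), named with the suffix -one.
Choose the numbering such that numbering from this end puts the carbonyl group at C-5 rather than C-6.
That gives the carbonyl at C-5; a chloro group at C-9; an ethyl group at C-4.
Prefixes are listed alphabetically: chloro, ethyl.
The name is 9-chloro-4-ethyldecan-5-one.

9-chloro-4-ethyldecan-5-one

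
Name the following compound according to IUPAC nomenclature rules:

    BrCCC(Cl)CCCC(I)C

The longest carbon chain is 8 atoms: the parent is octane.
Number the chain so that the substituent locant set {1,3,7} is lower than {2,6,8} at the first point of difference.
With this numbering: a bromo group at C-1; a chloro group at C-3; an iodo group at C-7.
Substituent prefixes are cited in alphabetical order (multiplying prefixes like di-/tri- are ignored for ordering).
Assembling the pieces gives 1-bromo-3-chloro-7-iodooctane.

1-bromo-3-chloro-7-iodooctane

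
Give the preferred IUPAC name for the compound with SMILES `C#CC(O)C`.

The longest carbon chain that includes the –OH group and the multiple bond has 4 carbons, so the parent hydride is butane.
The principal characteristic group is an alcohol (–OH), named with the suffix -ol.
There is one C≡C triple bond, indicated by the ending -yne.
The numbering direction is chosen so that numbering from this end puts the hydroxyl group at C-2 rather than C-3.
This places the hydroxyl at C-2; the triple bond between C-3 and C-4.
Assembling the pieces gives but-3-yn-2-ol.

but-3-yn-2-ol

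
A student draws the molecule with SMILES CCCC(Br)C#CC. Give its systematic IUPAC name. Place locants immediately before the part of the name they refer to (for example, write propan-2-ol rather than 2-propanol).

Counting along the main chain through the multiple bond gives 7 carbons: the parent is heptane.
A C≡C triple bond in the chain gives the infix -yne-.
Number the chain so that numbering from this end puts the triple bond at C-2 rather than C-5.
That gives the triple bond between C-2 and C-3; a bromo group at C-4.
Assembling the pieces gives 4-bromohept-2-yne.

4-bromohept-2-yne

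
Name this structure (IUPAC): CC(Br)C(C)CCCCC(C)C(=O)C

9-bromo-3,8-dimethyldecan-2-one

The longest carbon chain that includes the carbonyl has 10 carbons, so the parent hydride is decane.
A ketone (C=O on an internal carbon) is the principal characteristic group, giving the suffix -one.
The numbering direction is chosen so that numbering from this end puts the carbonyl group at C-2 rather than C-9.
That gives the carbonyl at C-2; a bromo group at C-9; methyl groups at C-3 and C-8.
The substituents are ordered alphabetically, ignoring any di-/tri- multipliers.
Assembling the pieces gives 9-bromo-3,8-dimethyldecan-2-one.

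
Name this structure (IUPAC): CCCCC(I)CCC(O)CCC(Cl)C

2-chloro-8-iodododecan-5-ol

The longest carbon chain that includes the –OH group has 12 carbons, so the parent hydride is dodecane.
The highest-priority functional group is an alcohol (–OH), so the name ends in -ol.
Choose the numbering such that numbering from this end puts the hydroxyl group at C-5 rather than C-8.
That gives the hydroxyl at C-5; a chloro group at C-2; an iodo group at C-8.
The substituents are ordered alphabetically, ignoring any di-/tri- multipliers.
Assembling the pieces gives 2-chloro-8-iodododecan-5-ol.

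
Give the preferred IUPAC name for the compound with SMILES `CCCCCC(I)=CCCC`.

5-iododec-4-ene

The longest chain bearing the multiple bond is 10 carbons long (decane).
There is one C=C double bond, indicated by the ending -ene.
Number the chain so that numbering from this end puts the double bond at C-4 rather than C-6.
That gives the double bond between C-4 and C-5; an iodo group at C-5.
Putting it together: 5-iododec-4-ene.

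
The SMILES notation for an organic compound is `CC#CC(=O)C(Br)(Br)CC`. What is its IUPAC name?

5,5-dibromohept-2-yn-4-one

Counting along the main chain through the carbonyl and the multiple bond gives 7 carbons: the parent is heptane.
The highest-priority functional group is a ketone (C=O on an internal carbon), so the name ends in -one.
The chain contains a C≡C triple bond, so the unsaturation ending is -yne.
Number the chain so that numbering from this end puts the triple bond at C-2 rather than C-5.
That gives the carbonyl at C-4; the triple bond between C-2 and C-3; two bromo groups at C-5.
Assembling the pieces gives 5,5-dibromohept-2-yn-4-one.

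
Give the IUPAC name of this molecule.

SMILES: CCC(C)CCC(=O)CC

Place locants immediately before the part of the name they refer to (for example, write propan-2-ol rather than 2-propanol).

6-methyloctan-3-one

The longest chain bearing the carbonyl is 8 carbons long (octane).
The principal characteristic group is a ketone (C=O on an internal carbon), named with the suffix -one.
The numbering direction is chosen so that numbering from this end puts the carbonyl group at C-3 rather than C-6.
This places the carbonyl at C-3; a methyl group at C-6.
Assembling the pieces gives 6-methyloctan-3-one.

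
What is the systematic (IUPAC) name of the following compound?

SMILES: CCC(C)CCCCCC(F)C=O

2-fluoro-8-methyldecanal

The longest chain bearing the –CHO group is 10 carbons long (decane).
An aldehyde (terminal –CHO) is the principal characteristic group, giving the suffix -al.
Choose the numbering such that the aldehyde carbon is C-1 by definition.
With this numbering: a fluoro group at C-2; a methyl group at C-8.
Substituent prefixes are cited in alphabetical order (multiplying prefixes like di-/tri- are ignored for ordering).
Putting it together: 2-fluoro-8-methyldecanal.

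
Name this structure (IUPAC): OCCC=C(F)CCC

4-fluorohept-3-en-1-ol

The longest chain bearing the –OH group and the multiple bond is 7 carbons long (heptane).
The principal characteristic group is an alcohol (–OH), named with the suffix -ol.
A C=C double bond in the chain gives the infix -ene-.
The numbering direction is chosen so that numbering from this end puts the hydroxyl group at C-1 rather than C-7.
With this numbering: the hydroxyl at C-1; the double bond between C-3 and C-4; a fluoro group at C-4.
Putting it together: 4-fluorohept-3-en-1-ol.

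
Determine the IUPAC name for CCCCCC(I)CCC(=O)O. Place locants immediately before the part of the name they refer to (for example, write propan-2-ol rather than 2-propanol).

The longest carbon chain that includes the –COOH group has 9 carbons, so the parent hydride is nonane.
A carboxylic acid (terminal –COOH) is the principal characteristic group, giving the suffix -oic acid.
Choose the numbering such that the carboxylic acid carbon is C-1 by definition.
With this numbering: an iodo group at C-4.
The name is 4-iodononanoic acid.

4-iodononanoic acid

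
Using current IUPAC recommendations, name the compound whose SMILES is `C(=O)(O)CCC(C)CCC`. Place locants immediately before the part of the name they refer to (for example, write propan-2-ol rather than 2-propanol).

4-methylheptanoic acid

The longest chain bearing the –COOH group is 7 carbons long (heptane).
A carboxylic acid (terminal –COOH) is the principal characteristic group, giving the suffix -oic acid.
Number the chain so that the carboxylic acid carbon is C-1 by definition.
That gives a methyl group at C-4.
Putting it together: 4-methylheptanoic acid.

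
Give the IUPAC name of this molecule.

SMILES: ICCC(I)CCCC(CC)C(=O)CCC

The longest chain bearing the carbonyl is 11 carbons long (undecane).
The principal characteristic group is a ketone (C=O on an internal carbon), named with the suffix -one.
The numbering direction is chosen so that numbering from this end puts the carbonyl group at C-4 rather than C-8.
With this numbering: the carbonyl at C-4; an ethyl group at C-5; iodo groups at C-9 and C-11.
The substituents are ordered alphabetically, ignoring any di-/tri- multipliers.
The name is 5-ethyl-9,11-diiodoundecan-4-one.

5-ethyl-9,11-diiodoundecan-4-one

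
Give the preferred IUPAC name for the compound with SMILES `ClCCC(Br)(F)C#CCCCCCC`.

3-bromo-1-chloro-3-fluoroundec-4-yne

Counting along the main chain through the multiple bond gives 11 carbons: the parent is undecane.
There is one C≡C triple bond, indicated by the ending -yne.
The numbering direction is chosen so that numbering from this end puts the triple bond at C-4 rather than C-7.
With this numbering: the triple bond between C-4 and C-5; a bromo group at C-3; a chloro group at C-1; a fluoro group at C-3.
The substituents are ordered alphabetically, ignoring any di-/tri- multipliers.
Assembling the pieces gives 3-bromo-1-chloro-3-fluoroundec-4-yne.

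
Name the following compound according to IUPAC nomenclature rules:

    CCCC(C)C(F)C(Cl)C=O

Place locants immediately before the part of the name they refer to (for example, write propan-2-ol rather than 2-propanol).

2-chloro-3-fluoro-4-methylheptanal

Counting along the main chain through the –CHO group gives 7 carbons: the parent is heptane.
The highest-priority functional group is an aldehyde (terminal –CHO), so the name ends in -al.
The numbering direction is chosen so that the aldehyde carbon is C-1 by definition.
That gives a chloro group at C-2; a fluoro group at C-3; a methyl group at C-4.
Substituent prefixes are cited in alphabetical order (multiplying prefixes like di-/tri- are ignored for ordering).
The name is 2-chloro-3-fluoro-4-methylheptanal.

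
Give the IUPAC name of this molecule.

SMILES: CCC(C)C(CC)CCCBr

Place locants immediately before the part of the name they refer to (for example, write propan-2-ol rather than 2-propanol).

The longest continuous carbon chain has 7 atoms, so the parent hydride is heptane.
Choose the numbering such that the substituent locant set {1,4,5} is lower than {3,4,7} at the first point of difference.
With this numbering: a bromo group at C-1; an ethyl group at C-4; a methyl group at C-5.
Prefixes are listed alphabetically: bromo, ethyl, methyl.
Assembling the pieces gives 1-bromo-4-ethyl-5-methylheptane.

1-bromo-4-ethyl-5-methylheptane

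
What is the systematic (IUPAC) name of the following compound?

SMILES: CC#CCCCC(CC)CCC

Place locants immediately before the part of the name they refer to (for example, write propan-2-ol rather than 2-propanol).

7-ethyldec-2-yne

Counting along the main chain through the multiple bond gives 10 carbons: the parent is decane.
The chain contains a C≡C triple bond, so the unsaturation ending is -yne.
Choose the numbering such that numbering from this end puts the triple bond at C-2 rather than C-8.
This places the triple bond between C-2 and C-3; an ethyl group at C-7.
Putting it together: 7-ethyldec-2-yne.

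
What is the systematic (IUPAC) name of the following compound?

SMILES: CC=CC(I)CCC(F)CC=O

3-fluoro-6-iodonon-7-enal

The longest carbon chain that includes the –CHO group and the multiple bond has 9 carbons, so the parent hydride is nonane.
An aldehyde (terminal –CHO) is the principal characteristic group, giving the suffix -al.
There is one C=C double bond, indicated by the ending -ene.
The numbering direction is chosen so that the aldehyde carbon is C-1 by definition.
This places the double bond between C-7 and C-8; a fluoro group at C-3; an iodo group at C-6.
Prefixes are listed alphabetically: fluoro, iodo.
Putting it together: 3-fluoro-6-iodonon-7-enal.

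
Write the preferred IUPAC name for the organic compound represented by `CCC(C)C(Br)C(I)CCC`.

4-bromo-5-iodo-3-methyloctane

The parent chain contains 8 carbons (octane).
The numbering direction is chosen so that the substituent locant set {3,4,5} is lower than {4,5,6} at the first point of difference.
With this numbering: a bromo group at C-4; an iodo group at C-5; a methyl group at C-3.
Substituent prefixes are cited in alphabetical order (multiplying prefixes like di-/tri- are ignored for ordering).
Assembling the pieces gives 4-bromo-5-iodo-3-methyloctane.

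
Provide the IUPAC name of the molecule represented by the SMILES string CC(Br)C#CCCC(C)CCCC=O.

10-bromo-5-methylundec-8-ynal

The longest carbon chain that includes the –CHO group and the multiple bond has 11 carbons, so the parent hydride is undecane.
An aldehyde (terminal –CHO) is the principal characteristic group, giving the suffix -al.
The chain contains a C≡C triple bond, so the unsaturation ending is -yne.
Number the chain so that the aldehyde carbon is C-1 by definition.
With this numbering: the triple bond between C-8 and C-9; a bromo group at C-10; a methyl group at C-5.
Substituent prefixes are cited in alphabetical order (multiplying prefixes like di-/tri- are ignored for ordering).
Assembling the pieces gives 10-bromo-5-methylundec-8-ynal.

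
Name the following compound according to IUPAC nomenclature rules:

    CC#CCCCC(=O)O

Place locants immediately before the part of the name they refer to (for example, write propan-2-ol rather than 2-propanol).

The longest carbon chain that includes the –COOH group and the multiple bond has 7 carbons, so the parent hydride is heptane.
The highest-priority functional group is a carboxylic acid (terminal –COOH), so the name ends in -oic acid.
A C≡C triple bond in the chain gives the infix -yne-.
Number the chain so that the carboxylic acid carbon is C-1 by definition.
With this numbering: the triple bond between C-5 and C-6.
Putting it together: hept-5-ynoic acid.

hept-5-ynoic acid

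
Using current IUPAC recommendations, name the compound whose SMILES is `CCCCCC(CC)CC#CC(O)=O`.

The longest carbon chain that includes the –COOH group and the multiple bond has 10 carbons, so the parent hydride is decane.
The highest-priority functional group is a carboxylic acid (terminal –COOH), so the name ends in -oic acid.
There is one C≡C triple bond, indicated by the ending -yne.
The numbering direction is chosen so that the carboxylic acid carbon is C-1 by definition.
With this numbering: the triple bond between C-2 and C-3; an ethyl group at C-5.
The name is 5-ethyldec-2-ynoic acid.

5-ethyldec-2-ynoic acid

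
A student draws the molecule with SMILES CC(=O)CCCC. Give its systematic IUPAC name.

hexan-2-one

Counting along the main chain through the carbonyl gives 6 carbons: the parent is hexane.
The principal characteristic group is a ketone (C=O on an internal carbon), named with the suffix -one.
Number the chain so that numbering from this end puts the carbonyl group at C-2 rather than C-5.
That gives the carbonyl at C-2.
Putting it together: hexan-2-one.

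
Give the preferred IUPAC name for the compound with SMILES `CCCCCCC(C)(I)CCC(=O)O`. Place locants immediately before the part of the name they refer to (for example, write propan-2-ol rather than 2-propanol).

The longest chain bearing the –COOH group is 10 carbons long (decane).
The highest-priority functional group is a carboxylic acid (terminal –COOH), so the name ends in -oic acid.
The numbering direction is chosen so that the carboxylic acid carbon is C-1 by definition.
This places an iodo group at C-4; a methyl group at C-4.
The substituents are ordered alphabetically, ignoring any di-/tri- multipliers.
The name is 4-iodo-4-methyldecanoic acid.

4-iodo-4-methyldecanoic acid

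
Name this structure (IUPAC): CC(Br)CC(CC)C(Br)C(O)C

Counting along the main chain through the –OH group gives 7 carbons: the parent is heptane.
The highest-priority functional group is an alcohol (–OH), so the name ends in -ol.
Choose the numbering such that numbering from this end puts the hydroxyl group at C-2 rather than C-6.
This places the hydroxyl at C-2; bromo groups at C-3 and C-6; an ethyl group at C-4.
The substituents are ordered alphabetically, ignoring any di-/tri- multipliers.
Putting it together: 3,6-dibromo-4-ethylheptan-2-ol.

3,6-dibromo-4-ethylheptan-2-ol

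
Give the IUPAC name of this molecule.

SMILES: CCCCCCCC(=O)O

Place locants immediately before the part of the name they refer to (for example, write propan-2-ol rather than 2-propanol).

octanoic acid

The longest carbon chain that includes the –COOH group has 8 carbons, so the parent hydride is octane.
A carboxylic acid (terminal –COOH) is the principal characteristic group, giving the suffix -oic acid.
Number the chain so that the carboxylic acid carbon is C-1 by definition.
The name is octanoic acid.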